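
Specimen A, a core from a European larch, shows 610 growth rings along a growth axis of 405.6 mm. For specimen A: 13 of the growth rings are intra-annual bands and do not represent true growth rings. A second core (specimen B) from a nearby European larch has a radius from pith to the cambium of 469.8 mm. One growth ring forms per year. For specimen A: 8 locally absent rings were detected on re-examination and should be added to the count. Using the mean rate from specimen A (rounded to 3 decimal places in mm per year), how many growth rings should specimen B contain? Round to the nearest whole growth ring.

701 growth rings

Specimen A: true growth ring count = 610 − 13 + 8 = 605.
A: Mean rate = 405.6 mm / 605 years ≈ 0.670 mm/year.
B spans 469.8 / 0.670 = 701.19 years ≈ 701 growth rings.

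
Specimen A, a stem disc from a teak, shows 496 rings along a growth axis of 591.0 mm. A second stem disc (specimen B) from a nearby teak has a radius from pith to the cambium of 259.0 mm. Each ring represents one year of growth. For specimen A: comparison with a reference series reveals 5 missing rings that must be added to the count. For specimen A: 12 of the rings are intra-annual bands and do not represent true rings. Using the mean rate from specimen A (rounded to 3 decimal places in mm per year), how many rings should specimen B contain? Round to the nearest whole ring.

214 rings

Specimen A: after corrections the count is 496 − 12 + 5 = 489 rings.
A: Mean rate = 591.0 mm / 489 years ≈ 1.209 mm per year.
Specimen B: 259.0 mm / 1.209 mm per year = 214.23 years ≈ 214 rings.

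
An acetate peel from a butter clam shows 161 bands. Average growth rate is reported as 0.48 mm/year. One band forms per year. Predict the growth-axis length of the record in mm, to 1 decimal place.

161 years of growth are recorded.
Length ≈ 0.48 × 161 = 77.3 mm.

77.3 mm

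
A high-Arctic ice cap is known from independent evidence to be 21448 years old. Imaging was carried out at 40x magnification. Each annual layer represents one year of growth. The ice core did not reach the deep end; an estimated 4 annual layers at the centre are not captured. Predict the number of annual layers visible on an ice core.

Expected annual layers over 21448 years: 21448.
Less the 4 uncaptured annual layers: 21448 − 4 = 21444.

21444 annual layers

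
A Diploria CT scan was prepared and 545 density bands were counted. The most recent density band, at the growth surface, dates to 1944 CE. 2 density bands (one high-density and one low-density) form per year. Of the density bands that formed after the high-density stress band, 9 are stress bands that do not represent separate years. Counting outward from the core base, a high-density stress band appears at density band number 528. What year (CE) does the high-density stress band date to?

1940 CE

Between density band 528 and the growth surface there are 545 − 528 = 17 density bands.
Excluding 9 false density bands: 17 − 9 = 8.
With 2 density bands per year, 8 / 2 = 4 years.
Counting back 4 years from 1944 CE places the high-density stress band in 1944 − 4 = 1940 CE.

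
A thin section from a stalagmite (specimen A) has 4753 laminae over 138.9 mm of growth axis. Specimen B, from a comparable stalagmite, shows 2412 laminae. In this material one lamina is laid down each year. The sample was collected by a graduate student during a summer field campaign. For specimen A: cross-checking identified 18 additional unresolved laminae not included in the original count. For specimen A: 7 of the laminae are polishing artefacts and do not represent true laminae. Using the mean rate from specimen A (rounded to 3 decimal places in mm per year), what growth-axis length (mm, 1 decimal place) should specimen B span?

Specimen A: correcting the raw count gives 4753 − 7 + 18 = 4764 true laminae.
A: 138.9 mm over 4764 years gives 138.9 / 4764 ≈ 0.029 mm/year.
Length of B = 0.029 × 2412 = 69.9 mm.

69.9 mm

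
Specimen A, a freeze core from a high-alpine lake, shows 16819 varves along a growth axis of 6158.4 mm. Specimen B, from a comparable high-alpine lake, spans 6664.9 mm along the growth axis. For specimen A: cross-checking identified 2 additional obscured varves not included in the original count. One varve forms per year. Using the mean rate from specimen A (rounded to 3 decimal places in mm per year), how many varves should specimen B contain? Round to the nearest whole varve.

Specimen A: correcting the raw count gives 16819 + 2 = 16821 true varves.
A: Extension rate ≈ 6158.4 / 16821 = 0.366 mm/yr.
For B, 6664.9 / 0.366 = 18210.11 years ≈ 18210 varves.

18210 varves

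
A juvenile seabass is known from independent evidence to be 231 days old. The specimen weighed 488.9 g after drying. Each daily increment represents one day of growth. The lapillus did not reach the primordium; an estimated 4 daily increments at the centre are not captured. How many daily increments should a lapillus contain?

227 daily increments

At one daily increment per day, 231 days correspond to 231 daily increments.
231 − 4 missed = 227 daily increments expected in the prepared section.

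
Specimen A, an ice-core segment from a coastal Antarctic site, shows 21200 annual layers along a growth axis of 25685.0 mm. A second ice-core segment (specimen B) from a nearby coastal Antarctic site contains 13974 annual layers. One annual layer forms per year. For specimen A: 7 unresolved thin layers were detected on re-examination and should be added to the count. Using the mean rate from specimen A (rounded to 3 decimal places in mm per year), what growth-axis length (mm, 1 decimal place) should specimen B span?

Specimen A: correcting the raw count gives 21200 + 7 = 21207 true annual layers.
A: Extension rate ≈ 25685.0 / 21207 = 1.211 mm/year.
B's length ≈ 1.211 × 13974 = 16922.5 mm.

16922.5 mm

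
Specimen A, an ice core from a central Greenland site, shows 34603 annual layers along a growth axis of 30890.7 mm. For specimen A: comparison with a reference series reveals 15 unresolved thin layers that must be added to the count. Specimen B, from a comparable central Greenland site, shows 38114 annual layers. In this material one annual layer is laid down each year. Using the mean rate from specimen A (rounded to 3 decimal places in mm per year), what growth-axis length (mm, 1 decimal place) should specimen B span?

33997.7 mm

Specimen A: true annual layer count = 34603 + 15 = 34618.
A: 30890.7 mm over 34618 years gives 30890.7 / 34618 ≈ 0.892 mm/year.
B's length ≈ 0.892 × 38114 = 33997.7 mm.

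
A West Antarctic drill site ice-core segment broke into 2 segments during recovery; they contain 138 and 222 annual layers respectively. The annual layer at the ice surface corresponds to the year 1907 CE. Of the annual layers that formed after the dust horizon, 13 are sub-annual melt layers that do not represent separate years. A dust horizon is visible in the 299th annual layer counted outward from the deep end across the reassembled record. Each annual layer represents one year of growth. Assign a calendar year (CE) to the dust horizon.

Total annual layers = 138 + 222 = 360.
Between annual layer 299 and the ice surface there are 360 − 299 = 61 annual layers.
Removing the 13 false annual layers leaves 61 − 13 = 48 true annual layers beyond the dust horizon.
1907 − 48 = 1859 CE.

1859 CE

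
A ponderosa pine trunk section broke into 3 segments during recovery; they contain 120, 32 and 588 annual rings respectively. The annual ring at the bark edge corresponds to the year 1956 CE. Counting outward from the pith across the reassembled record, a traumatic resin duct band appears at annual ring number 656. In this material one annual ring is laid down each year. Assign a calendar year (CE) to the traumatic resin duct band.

1872 CE

Total annual rings = 120 + 32 + 588 = 740.
The traumatic resin duct band sits at annual ring 656 from the pith, so 740 − 656 = 84 annual rings formed after it.
The annual ring at the bark edge is 1956 CE, so the traumatic resin duct band dates to 1956 − 84 = 1872 CE.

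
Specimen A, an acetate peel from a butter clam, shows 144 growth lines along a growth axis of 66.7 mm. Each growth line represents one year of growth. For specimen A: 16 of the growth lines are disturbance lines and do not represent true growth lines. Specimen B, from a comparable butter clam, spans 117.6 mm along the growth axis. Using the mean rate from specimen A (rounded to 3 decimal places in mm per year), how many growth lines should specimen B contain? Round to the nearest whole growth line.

226 growth lines

Specimen A: after corrections the count is 144 − 16 = 128 growth lines.
A: 66.7 mm over 128 years gives 66.7 / 128 ≈ 0.521 mm/year.
Specimen B: 117.6 mm / 0.521 mm per year = 225.72 years ≈ 226 growth lines.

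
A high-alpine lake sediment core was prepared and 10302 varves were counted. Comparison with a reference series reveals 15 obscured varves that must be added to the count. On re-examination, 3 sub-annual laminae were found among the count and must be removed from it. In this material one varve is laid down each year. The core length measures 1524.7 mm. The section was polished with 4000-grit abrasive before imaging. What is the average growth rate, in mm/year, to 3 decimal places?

0.148 mm/year

True varve count = 10302 − 3 + 15 = 10314.
Mean rate = 1524.7 mm / 10314 years ≈ 0.148 mm/year.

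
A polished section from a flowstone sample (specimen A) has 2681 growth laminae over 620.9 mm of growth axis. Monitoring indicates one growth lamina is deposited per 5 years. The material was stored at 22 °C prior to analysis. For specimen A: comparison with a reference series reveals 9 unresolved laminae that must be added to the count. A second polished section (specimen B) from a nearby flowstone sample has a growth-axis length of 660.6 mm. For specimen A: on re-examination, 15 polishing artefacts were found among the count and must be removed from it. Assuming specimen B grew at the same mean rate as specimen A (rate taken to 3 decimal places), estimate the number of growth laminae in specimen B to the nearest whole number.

Specimen A: correcting the raw count gives 2681 − 15 + 9 = 2675 true growth laminae.
Specimen A: multiplying by 5 years per growth lamina: 2675 × 5 = 13375 years.
A: Mean rate = 620.9 mm / 13375 years ≈ 0.046 mm/year.
For B, 660.6 / 0.046 = 14360.87 years; at 5 years per growth lamina that is 14360.87 / 5 ≈ 2872 growth laminae.

2872 growth laminae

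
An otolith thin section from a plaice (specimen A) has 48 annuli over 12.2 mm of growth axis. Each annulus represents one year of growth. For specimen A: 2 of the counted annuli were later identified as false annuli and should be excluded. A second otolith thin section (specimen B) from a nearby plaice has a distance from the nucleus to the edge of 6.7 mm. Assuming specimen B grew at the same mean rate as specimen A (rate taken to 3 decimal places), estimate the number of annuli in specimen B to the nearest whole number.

25 annuli

Specimen A: true annulus count = 48 − 2 = 46.
A: Extension rate ≈ 12.2 / 46 = 0.265 mm/year.
For B, 6.7 / 0.265 = 25.28 years ≈ 25 annuli.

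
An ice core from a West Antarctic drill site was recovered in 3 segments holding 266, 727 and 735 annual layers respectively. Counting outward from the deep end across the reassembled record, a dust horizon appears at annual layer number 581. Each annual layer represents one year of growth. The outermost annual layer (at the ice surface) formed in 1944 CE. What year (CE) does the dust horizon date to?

Total annual layers = 266 + 727 + 735 = 1728.
Between annual layer 581 and the ice surface there are 1728 − 581 = 1147 annual layers.
The annual layer at the ice surface is 1944 CE, so the dust horizon dates to 1944 − 1147 = 797 CE.

797 CE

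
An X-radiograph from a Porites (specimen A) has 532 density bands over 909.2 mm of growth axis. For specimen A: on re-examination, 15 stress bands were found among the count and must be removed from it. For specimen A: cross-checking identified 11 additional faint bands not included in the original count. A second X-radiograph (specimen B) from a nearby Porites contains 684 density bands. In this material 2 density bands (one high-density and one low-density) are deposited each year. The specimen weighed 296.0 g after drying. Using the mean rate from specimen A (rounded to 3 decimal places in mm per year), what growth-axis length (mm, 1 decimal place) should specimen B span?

Specimen A: after corrections the count is 532 − 15 + 11 = 528 density bands.
Specimen A: with 2 density bands per year, 528 / 2 = 264 years.
A: 909.2 mm over 264 years gives 909.2 / 264 ≈ 3.444 mm per year.
Specimen B: with 2 density bands per year, 684 / 2 = 342 years. For B, 3.444 mm/year × 342 years = 1177.8 mm.

1177.8 mm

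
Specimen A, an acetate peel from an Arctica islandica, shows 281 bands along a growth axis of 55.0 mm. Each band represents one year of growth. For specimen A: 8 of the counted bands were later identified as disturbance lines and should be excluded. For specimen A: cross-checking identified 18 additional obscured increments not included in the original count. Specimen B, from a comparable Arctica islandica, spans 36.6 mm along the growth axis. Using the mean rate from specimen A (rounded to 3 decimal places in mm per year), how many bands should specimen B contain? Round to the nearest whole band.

194 bands

Specimen A: correcting the raw count gives 281 − 8 + 18 = 291 true bands.
A: Mean rate = 55.0 mm / 291 years ≈ 0.189 mm/year.
B spans 36.6 / 0.189 = 193.65 years ≈ 194 bands.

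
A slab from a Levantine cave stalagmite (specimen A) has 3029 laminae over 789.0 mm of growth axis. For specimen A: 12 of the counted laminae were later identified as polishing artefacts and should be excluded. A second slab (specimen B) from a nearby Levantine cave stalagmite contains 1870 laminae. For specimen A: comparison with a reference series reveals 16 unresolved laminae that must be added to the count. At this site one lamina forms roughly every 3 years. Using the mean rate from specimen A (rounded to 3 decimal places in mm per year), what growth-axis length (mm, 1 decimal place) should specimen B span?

488.1 mm

Specimen A: true lamina count = 3029 − 12 + 16 = 3033.
Specimen A: at 3 years per lamina, 3033 × 3 = 9099 years.
A: Extension rate ≈ 789.0 / 9099 = 0.087 mm/yr.
Specimen B: at 3 years per lamina, 1870 × 3 = 5610 years. For B, 0.087 mm/year × 5610 years = 488.1 mm.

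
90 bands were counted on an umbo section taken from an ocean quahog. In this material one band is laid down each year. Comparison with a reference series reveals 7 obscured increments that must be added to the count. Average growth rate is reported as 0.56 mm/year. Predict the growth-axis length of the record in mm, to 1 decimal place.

True band count = 90 + 7 = 97.
Predicted length = 0.56 mm/year × 97 years = 54.3 mm.

54.3 mm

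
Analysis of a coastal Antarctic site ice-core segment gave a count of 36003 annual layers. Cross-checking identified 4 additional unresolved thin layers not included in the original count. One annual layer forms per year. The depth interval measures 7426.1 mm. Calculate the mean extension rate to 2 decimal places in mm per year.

0.21 mm per year

True annual layer count = 36003 + 4 = 36007.
7426.1 mm over 36007 years gives 7426.1 / 36007 ≈ 0.21 mm per year.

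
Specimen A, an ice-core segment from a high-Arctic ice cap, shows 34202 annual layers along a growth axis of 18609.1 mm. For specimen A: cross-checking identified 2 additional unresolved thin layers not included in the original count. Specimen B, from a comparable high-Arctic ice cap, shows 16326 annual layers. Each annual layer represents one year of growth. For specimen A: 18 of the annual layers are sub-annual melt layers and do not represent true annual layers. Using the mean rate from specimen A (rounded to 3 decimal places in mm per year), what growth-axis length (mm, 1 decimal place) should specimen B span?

8881.3 mm

Specimen A: correcting the raw count gives 34202 − 18 + 2 = 34186 true annual layers.
A: Mean rate = 18609.1 mm / 34186 years ≈ 0.544 mm/yr.
B's length ≈ 0.544 × 16326 = 8881.3 mm.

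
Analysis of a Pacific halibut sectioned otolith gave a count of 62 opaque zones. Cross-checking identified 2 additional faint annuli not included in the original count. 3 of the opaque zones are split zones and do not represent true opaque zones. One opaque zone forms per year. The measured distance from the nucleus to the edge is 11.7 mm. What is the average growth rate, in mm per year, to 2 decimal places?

0.19 mm per year

True opaque zone count = 62 − 3 + 2 = 61.
Mean rate = 11.7 mm / 61 years ≈ 0.19 mm per year.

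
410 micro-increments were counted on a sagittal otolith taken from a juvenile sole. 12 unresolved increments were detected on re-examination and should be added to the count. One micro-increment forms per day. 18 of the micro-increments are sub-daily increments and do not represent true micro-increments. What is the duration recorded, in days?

404 days

After corrections the count is 410 − 18 + 12 = 404 micro-increments.
With a one-to-one micro-increment periodicity this is 404 days.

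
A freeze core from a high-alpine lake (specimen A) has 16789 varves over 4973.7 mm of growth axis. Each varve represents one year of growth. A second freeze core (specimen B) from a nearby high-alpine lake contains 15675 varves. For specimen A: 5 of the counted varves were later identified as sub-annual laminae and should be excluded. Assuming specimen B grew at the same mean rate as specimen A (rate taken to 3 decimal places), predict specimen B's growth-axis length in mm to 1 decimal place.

4639.8 mm

Specimen A: true varve count = 16789 − 5 = 16784.
A: Mean rate = 4973.7 mm / 16784 years ≈ 0.296 mm/year.
Length of B = 0.296 × 15675 = 4639.8 mm.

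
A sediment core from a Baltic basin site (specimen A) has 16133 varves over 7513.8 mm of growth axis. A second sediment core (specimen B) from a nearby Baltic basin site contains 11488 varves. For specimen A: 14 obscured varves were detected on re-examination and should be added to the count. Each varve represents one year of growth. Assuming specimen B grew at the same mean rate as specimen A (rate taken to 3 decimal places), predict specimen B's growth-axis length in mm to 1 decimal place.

5341.9 mm

Specimen A: correcting the raw count gives 16133 + 14 = 16147 true varves.
A: 7513.8 mm over 16147 years gives 7513.8 / 16147 ≈ 0.465 mm per year.
B's length ≈ 0.465 × 11488 = 5341.9 mm.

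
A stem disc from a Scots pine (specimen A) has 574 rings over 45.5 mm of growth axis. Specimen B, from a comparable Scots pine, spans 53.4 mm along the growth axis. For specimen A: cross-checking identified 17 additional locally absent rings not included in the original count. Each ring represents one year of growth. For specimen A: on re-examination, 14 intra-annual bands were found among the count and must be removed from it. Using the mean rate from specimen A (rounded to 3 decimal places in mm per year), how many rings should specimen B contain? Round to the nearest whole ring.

Specimen A: correcting the raw count gives 574 − 14 + 17 = 577 true rings.
A: Extension rate ≈ 45.5 / 577 = 0.079 mm per year.
B spans 53.4 / 0.079 = 675.95 years ≈ 676 rings.

676 rings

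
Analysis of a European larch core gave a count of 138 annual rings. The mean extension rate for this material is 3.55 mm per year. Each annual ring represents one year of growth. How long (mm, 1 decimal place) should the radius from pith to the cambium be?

138 years of growth are recorded.
Length ≈ 3.55 × 138 = 489.9 mm.

489.9 mm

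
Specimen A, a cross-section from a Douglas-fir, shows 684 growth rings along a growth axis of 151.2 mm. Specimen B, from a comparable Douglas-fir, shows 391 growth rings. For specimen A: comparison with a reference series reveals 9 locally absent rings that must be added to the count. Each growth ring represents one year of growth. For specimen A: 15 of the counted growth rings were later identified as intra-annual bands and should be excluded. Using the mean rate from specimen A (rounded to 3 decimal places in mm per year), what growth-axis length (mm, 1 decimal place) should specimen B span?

87.2 mm

Specimen A: true growth ring count = 684 − 15 + 9 = 678.
A: Extension rate ≈ 151.2 / 678 = 0.223 mm per year.
For B, 0.223 mm/year × 391 years = 87.2 mm.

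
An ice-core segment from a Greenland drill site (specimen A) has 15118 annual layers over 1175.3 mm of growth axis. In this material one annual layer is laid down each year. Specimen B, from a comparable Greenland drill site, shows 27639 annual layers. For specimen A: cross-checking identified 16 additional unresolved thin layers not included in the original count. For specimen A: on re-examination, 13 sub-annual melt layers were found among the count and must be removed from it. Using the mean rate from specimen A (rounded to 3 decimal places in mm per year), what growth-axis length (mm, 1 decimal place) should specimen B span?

Specimen A: after corrections the count is 15118 − 13 + 16 = 15121 annual layers.
A: Extension rate ≈ 1175.3 / 15121 = 0.078 mm per year.
For B, 0.078 mm/year × 27639 years = 2155.8 mm.

2155.8 mm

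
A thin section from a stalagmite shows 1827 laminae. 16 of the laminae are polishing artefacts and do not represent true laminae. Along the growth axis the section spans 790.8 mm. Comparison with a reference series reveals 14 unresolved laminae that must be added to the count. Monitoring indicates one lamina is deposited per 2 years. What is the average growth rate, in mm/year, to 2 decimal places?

After corrections the count is 1827 − 16 + 14 = 1825 laminae.
Multiplying by 2 years per lamina: 1825 × 2 = 3650 years.
790.8 mm over 3650 years gives 790.8 / 3650 ≈ 0.22 mm/year.

0.22 mm/year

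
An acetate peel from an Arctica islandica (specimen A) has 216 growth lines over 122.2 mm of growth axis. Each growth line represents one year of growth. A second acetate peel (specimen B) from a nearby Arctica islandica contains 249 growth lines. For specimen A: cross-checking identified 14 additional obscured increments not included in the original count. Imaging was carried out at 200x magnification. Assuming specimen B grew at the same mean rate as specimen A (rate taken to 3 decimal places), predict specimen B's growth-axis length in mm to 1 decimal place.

132.2 mm

Specimen A: correcting the raw count gives 216 + 14 = 230 true growth lines.
A: 122.2 mm over 230 years gives 122.2 / 230 ≈ 0.531 mm per year.
Length of B = 0.531 × 249 = 132.2 mm.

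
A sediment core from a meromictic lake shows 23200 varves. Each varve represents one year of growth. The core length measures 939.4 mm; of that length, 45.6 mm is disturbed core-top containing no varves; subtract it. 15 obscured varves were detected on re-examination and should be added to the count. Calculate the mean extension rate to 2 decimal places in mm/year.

0.04 mm/year

After corrections the count is 23200 + 15 = 23215 varves.
Removing the 45.6 mm offcut leaves 939.4 − 45.6 = 893.8 mm.
893.8 mm over 23215 years gives 893.8 / 23215 ≈ 0.04 mm/year.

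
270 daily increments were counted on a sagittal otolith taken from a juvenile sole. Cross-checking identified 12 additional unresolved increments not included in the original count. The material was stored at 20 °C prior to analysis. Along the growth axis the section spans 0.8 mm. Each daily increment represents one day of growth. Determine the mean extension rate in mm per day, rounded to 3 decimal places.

True daily increment count = 270 + 12 = 282.
0.8 mm over 282 days gives 0.8 / 282 ≈ 0.003 mm per day.

0.003 mm per day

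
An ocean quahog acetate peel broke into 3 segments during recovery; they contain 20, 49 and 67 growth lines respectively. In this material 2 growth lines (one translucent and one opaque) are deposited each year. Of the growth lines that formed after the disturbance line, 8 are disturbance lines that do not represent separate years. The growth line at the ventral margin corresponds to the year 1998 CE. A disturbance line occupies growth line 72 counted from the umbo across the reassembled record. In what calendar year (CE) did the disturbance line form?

Total growth lines = 20 + 49 + 67 = 136.
The disturbance line sits at growth line 72 from the umbo, so 136 − 72 = 64 growth lines formed after it.
Excluding 8 false growth lines: 64 − 8 = 56.
With 2 growth lines per year, 56 / 2 = 28 years.
Counting back 28 years from 1998 CE places the disturbance line in 1998 − 28 = 1970 CE.

1970 CE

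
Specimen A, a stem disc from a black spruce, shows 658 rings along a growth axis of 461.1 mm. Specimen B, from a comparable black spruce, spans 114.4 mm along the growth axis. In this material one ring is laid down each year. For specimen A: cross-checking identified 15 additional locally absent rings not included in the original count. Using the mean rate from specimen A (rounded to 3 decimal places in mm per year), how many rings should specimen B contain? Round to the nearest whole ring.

167 rings

Specimen A: correcting the raw count gives 658 + 15 = 673 true rings.
A: Mean rate = 461.1 mm / 673 years ≈ 0.685 mm/yr.
Specimen B: 114.4 mm / 0.685 mm per year = 167.01 years ≈ 167 rings.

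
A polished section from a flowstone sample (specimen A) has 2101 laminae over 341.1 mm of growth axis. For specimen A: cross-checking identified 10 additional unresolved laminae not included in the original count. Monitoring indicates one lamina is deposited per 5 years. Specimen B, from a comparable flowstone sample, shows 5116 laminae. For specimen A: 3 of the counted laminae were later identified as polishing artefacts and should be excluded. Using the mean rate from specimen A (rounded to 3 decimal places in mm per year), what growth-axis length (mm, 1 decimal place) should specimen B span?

818.6 mm

Specimen A: adjusted count: 2101 − 3 + 10 = 2108 laminae.
Specimen A: at 5 years per lamina, 2108 × 5 = 10540 years.
A: 341.1 mm over 10540 years gives 341.1 / 10540 ≈ 0.032 mm/year.
Specimen B: at 5 years per lamina, 5116 × 5 = 25580 years. For B, 0.032 mm/year × 25580 years = 818.6 mm.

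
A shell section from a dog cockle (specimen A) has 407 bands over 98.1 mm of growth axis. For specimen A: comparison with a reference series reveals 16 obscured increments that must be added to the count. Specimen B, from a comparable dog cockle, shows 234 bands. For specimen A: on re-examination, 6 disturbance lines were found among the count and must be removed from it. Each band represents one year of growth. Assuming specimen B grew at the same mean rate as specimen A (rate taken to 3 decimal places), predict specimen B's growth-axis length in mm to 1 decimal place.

55.0 mm

Specimen A: correcting the raw count gives 407 − 6 + 16 = 417 true bands.
A: 98.1 mm over 417 years gives 98.1 / 417 ≈ 0.235 mm/year.
For B, 0.235 mm/year × 234 years = 55.0 mm.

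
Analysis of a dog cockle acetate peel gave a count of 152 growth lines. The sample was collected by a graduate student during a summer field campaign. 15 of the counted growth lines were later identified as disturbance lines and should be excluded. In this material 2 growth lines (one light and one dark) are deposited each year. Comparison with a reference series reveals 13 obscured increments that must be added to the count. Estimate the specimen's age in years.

After corrections the count is 152 − 15 + 13 = 150 growth lines.
With 2 growth lines per year, 150 / 2 = 75 years.

75 years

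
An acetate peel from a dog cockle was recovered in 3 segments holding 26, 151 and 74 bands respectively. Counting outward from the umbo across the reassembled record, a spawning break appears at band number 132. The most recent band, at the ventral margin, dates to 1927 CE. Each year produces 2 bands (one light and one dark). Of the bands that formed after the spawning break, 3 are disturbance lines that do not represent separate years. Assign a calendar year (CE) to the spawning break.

Total bands = 26 + 151 + 74 = 251.
251 − 132 = 119 bands lie beyond the spawning break toward the ventral margin.
Excluding 3 false bands: 119 − 3 = 116.
With 2 bands per year, 116 / 2 = 58 years.
Counting back 58 years from 1927 CE places the spawning break in 1927 − 58 = 1869 CE.

1869 CE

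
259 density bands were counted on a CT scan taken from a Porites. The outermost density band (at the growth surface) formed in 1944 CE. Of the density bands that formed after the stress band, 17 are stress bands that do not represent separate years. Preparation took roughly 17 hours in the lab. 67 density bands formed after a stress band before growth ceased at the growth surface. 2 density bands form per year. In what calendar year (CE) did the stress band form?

1919 CE

67 density bands formed after the stress band.
67 − 17 false = 50 true density bands after the stress band.
Dividing by 2 density bands per year: 50 / 2 = 25 years.
Counting back 25 years from 1944 CE places the stress band in 1944 − 25 = 1919 CE.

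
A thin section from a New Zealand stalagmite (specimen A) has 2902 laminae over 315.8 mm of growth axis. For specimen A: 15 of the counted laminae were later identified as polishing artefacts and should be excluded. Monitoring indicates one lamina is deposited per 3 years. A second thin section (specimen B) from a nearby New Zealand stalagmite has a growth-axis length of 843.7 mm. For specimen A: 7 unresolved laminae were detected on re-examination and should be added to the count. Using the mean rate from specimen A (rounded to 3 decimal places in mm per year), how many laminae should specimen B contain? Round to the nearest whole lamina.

Specimen A: correcting the raw count gives 2902 − 15 + 7 = 2894 true laminae.
Specimen A: 2894 laminae at 3 years each span 2894 × 3 = 8682 years.
A: Extension rate ≈ 315.8 / 8682 = 0.036 mm/yr.
B spans 843.7 / 0.036 = 23436.11 years; at 3 years per lamina that is 23436.11 / 3 ≈ 7812 laminae.

7812 laminae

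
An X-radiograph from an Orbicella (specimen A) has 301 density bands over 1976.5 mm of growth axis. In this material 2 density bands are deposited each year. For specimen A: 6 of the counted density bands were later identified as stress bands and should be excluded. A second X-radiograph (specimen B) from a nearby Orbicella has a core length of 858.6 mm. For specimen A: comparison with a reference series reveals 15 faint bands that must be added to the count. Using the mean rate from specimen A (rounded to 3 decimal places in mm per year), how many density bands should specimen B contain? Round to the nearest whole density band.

135 density bands

Specimen A: true density band count = 301 − 6 + 15 = 310.
Specimen A: 310 density bands at 2 per year is 310 / 2 = 155 years.
A: 1976.5 mm over 155 years gives 1976.5 / 155 ≈ 12.752 mm/yr.
B spans 858.6 / 12.752 = 67.33 years; at 2 density bands per year that is 67.33 × 2 ≈ 135 density bands.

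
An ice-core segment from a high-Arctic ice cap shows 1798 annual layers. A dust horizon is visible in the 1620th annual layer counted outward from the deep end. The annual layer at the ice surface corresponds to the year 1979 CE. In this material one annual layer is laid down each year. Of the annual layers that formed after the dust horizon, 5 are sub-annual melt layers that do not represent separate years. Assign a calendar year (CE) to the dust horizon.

1806 CE

1798 − 1620 = 178 annual layers lie beyond the dust horizon toward the ice surface.
Removing the 5 false annual layers leaves 178 − 5 = 173 true annual layers beyond the dust horizon.
The annual layer at the ice surface is 1979 CE, so the dust horizon dates to 1979 − 173 = 1806 CE.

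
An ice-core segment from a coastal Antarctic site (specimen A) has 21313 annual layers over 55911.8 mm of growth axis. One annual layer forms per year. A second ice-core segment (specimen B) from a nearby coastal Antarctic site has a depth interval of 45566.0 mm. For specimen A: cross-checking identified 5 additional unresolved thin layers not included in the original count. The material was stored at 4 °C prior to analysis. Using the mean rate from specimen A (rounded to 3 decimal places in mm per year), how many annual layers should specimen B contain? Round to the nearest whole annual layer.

Specimen A: after corrections the count is 21313 + 5 = 21318 annual layers.
A: Mean rate = 55911.8 mm / 21318 years ≈ 2.623 mm/year.
B spans 45566.0 / 2.623 = 17371.71 years ≈ 17372 annual layers.

17372 annual layers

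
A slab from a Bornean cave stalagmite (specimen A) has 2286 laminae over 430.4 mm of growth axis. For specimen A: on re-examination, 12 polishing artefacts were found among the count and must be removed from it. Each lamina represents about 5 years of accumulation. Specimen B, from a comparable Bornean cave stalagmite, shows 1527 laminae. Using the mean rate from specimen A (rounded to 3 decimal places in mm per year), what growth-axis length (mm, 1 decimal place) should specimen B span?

Specimen A: adjusted count: 2286 − 12 = 2274 laminae.
Specimen A: at 5 years per lamina, 2274 × 5 = 11370 years.
A: 430.4 mm over 11370 years gives 430.4 / 11370 ≈ 0.038 mm per year.
Specimen B: at 5 years per lamina, 1527 × 5 = 7635 years. Length of B = 0.038 × 7635 = 290.1 mm.

290.1 mm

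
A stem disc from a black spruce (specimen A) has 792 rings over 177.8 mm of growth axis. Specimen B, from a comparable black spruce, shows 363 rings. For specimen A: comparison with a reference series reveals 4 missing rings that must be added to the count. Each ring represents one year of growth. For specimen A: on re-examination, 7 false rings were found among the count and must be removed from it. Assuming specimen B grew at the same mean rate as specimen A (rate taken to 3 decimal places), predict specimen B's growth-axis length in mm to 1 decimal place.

81.7 mm

Specimen A: true ring count = 792 − 7 + 4 = 789.
A: Mean rate = 177.8 mm / 789 years ≈ 0.225 mm/year.
Length of B = 0.225 × 363 = 81.7 mm.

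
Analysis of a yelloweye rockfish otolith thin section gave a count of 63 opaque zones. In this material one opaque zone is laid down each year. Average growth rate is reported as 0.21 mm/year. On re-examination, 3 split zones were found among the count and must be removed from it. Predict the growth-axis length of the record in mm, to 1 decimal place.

12.6 mm

Adjusted count: 63 − 3 = 60 opaque zones.
Predicted length = 0.21 mm/year × 60 years = 12.6 mm.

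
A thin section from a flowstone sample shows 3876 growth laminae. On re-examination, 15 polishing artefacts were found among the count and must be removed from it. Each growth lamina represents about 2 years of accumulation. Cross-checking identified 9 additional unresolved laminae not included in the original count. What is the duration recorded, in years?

True growth lamina count = 3876 − 15 + 9 = 3870.
At 2 years per growth lamina, 3870 × 2 = 7740 years.

7740 yr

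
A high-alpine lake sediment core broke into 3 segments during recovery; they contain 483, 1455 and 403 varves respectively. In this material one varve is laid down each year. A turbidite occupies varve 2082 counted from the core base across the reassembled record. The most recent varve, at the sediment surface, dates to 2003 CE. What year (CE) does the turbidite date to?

Total varves = 483 + 1455 + 403 = 2341.
The turbidite sits at varve 2082 from the core base, so 2341 − 2082 = 259 varves formed after it.
Counting back 259 years from 2003 CE places the turbidite in 2003 − 259 = 1744 CE.

1744 CE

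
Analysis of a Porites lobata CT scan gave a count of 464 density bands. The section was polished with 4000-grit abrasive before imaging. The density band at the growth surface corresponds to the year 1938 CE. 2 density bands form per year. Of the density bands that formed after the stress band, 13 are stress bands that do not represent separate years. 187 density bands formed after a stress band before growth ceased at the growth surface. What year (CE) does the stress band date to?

1851 CE

187 density bands post-date the stress band.
187 − 13 false = 174 true density bands after the stress band.
Dividing by 2 density bands per year: 174 / 2 = 87 years.
Counting back 87 years from 1938 CE places the stress band in 1938 − 87 = 1851 CE.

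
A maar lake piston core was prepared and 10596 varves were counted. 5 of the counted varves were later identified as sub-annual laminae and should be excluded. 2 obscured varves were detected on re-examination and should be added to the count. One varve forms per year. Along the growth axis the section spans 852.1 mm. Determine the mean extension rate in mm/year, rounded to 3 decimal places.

0.080 mm/year

Correcting the raw count gives 10596 − 5 + 2 = 10593 true varves.
Mean rate = 852.1 mm / 10593 years ≈ 0.080 mm/year.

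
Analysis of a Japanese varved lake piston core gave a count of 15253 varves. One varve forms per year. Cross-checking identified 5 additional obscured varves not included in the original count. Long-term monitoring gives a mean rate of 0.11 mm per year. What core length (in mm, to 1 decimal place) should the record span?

1678.4 mm

Adjusted count: 15253 + 5 = 15258 varves.
15258 years at 0.11 mm/year gives 0.11 × 15258 = 1678.4 mm.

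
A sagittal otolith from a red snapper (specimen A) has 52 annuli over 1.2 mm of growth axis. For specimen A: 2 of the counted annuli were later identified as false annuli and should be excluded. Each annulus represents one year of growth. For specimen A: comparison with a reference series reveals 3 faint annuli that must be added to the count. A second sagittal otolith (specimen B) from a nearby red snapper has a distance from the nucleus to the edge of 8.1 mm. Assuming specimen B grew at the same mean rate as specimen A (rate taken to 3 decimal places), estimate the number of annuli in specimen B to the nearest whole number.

352 annuli

Specimen A: after corrections the count is 52 − 2 + 3 = 53 annuli.
A: Extension rate ≈ 1.2 / 53 = 0.023 mm/year.
For B, 8.1 / 0.023 = 352.17 years ≈ 352 annuli.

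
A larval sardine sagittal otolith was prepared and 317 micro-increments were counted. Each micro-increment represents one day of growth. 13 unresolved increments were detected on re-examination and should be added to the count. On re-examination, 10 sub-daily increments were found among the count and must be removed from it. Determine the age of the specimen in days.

Correcting the raw count gives 317 − 10 + 13 = 320 true micro-increments.
One micro-increment per day makes the duration 320 days.

320 days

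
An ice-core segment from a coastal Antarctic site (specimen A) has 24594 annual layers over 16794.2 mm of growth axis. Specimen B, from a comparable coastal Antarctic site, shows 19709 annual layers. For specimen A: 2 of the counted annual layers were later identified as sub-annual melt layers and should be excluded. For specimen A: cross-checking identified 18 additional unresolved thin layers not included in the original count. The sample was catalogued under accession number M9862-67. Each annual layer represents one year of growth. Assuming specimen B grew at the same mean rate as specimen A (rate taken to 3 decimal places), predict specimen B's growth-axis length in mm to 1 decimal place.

13441.5 mm

Specimen A: correcting the raw count gives 24594 − 2 + 18 = 24610 true annual layers.
A: 16794.2 mm over 24610 years gives 16794.2 / 24610 ≈ 0.682 mm/year.
For B, 0.682 mm/year × 19709 years = 13441.5 mm.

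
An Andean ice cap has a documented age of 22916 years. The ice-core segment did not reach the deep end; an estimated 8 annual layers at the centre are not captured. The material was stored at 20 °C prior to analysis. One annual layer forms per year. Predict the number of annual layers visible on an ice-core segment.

22908 annual layers

At one annual layer per year, 22916 years correspond to 22916 annual layers.
Less the 8 uncaptured annual layers: 22916 − 8 = 22908.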